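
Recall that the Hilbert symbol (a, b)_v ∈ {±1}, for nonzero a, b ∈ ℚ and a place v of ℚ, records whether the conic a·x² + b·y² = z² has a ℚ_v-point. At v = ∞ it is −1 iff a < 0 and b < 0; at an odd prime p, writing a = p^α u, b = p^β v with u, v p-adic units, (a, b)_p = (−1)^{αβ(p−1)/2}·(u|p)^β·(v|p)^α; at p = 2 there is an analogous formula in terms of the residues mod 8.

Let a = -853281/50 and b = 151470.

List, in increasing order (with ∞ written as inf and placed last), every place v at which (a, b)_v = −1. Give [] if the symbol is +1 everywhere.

[2, 5]

(a, b) ≡ (-1122, 1870) mod (ℚ^×)²; places V = {2, 3, 5, 11, 13, 17, ∞}.
(a,b)_13: α=2, u≡9; β=0, v≡7 (mod 13); (9|13)=+1, (7|13)=-1; sign (−1)^0·+1^0·-1^2 = +1.
(a,b)_11: α=1, u≡2; β=1, v≡9 (mod 11); (2|11)=-1, (9|11)=+1; sign (−1)^1·-1^1·+1^1 = +1.
(a,b)_5: α=-2, u≡2; β=1, v≡4 (mod 5); (2|5)=-1, (4|5)=+1; sign (−1)^0·-1^1·+1^-2 = -1.
(a,b)_2: α=-1, β=1; u≡7, v≡7 (mod 8); ε(u)ε(v)=1·1, αω(v)=-1·0, βω(u)=1·0; sum ≡ 1  ⇒  -1.
(a,b)_∞: sgn(-1122)=−, sgn(1870)=+, so +1.
(a,b)_3: α=3, u≡1; β=4, v≡1 (mod 3); (1|3)=+1, (1|3)=+1; sign (−1)^0·+1^4·+1^3 = +1.
(a,b)_17: α=1, u≡9; β=1, v≡2 (mod 17); (9|17)=+1, (2|17)=+1; sign (−1)^0·+1^1·+1^1 = +1.
|Ram(-1122, 1870)| = 2, even; anisotropic at {2, 5}.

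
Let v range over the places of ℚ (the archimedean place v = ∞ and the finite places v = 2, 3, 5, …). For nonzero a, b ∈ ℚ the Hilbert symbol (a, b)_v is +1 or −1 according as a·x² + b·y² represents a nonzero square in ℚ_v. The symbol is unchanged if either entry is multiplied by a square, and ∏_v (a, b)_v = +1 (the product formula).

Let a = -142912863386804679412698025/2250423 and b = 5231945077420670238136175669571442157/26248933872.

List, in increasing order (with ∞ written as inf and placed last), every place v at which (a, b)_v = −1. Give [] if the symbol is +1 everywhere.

Mod squares: a ≡ -3367, b ≡ 36895859. Check v ∈ {∞, 2, 3, 5, 7, 11, 13, 19, 29, 31, 37, 41, 43}.
v=7: a=7^-3·(≡1), b=7^-3·(≡5) mod 7; (1|7)=+1, (5|7)=-1; (−1)^{-3·-3·3}·(+1)^-3·(-1)^-3 = +1.
v=5: a=5^2·(≡3), b=5^0·(≡1) mod 5; (3|5)=-1, (1|5)=+1; (−1)^{2·0·2}·(-1)^0·(+1)^2 = +1.
v=37: a=37^3·(≡24), b=37^4·(≡22) mod 37; (24|37)=-1, (22|37)=-1; (−1)^{3·4·18}·(-1)^4·(-1)^3 = -1.
v=11: a=11^2·(≡2), b=11^3·(≡4) mod 11; (2|11)=-1, (4|11)=+1; (−1)^{2·3·5}·(-1)^3·(+1)^2 = -1.
v=43: a=43^2·(≡5), b=43^2·(≡35) mod 43; (5|43)=-1, (35|43)=+1; (−1)^{2·2·21}·(-1)^2·(+1)^2 = +1.
v=∞: -3367 < 0 and 36895859 > 0  ⇒  (a,b)_∞ = +1.
v=2: v_2(a)=0, v_2(b)=-4; units ≡ 1, 3 (mod 8); ε·ε+αω+βω = 0·1+0·1+-4·0 ≡ 0  ⇒  (a,b)_2 = +1.
v=31: a=31^2·(≡24), b=31^3·(≡22) mod 31; (24|31)=-1, (22|31)=-1; (−1)^{2·3·15}·(-1)^3·(-1)^2 = -1.
v=13: a=13^5·(≡4), b=13^7·(≡1) mod 13; (4|13)=+1, (1|13)=+1; (−1)^{5·7·6}·(+1)^7·(+1)^5 = +1.
v=19: a=19^0·(≡18), b=19^2·(≡5) mod 19; (18|19)=-1, (5|19)=+1; (−1)^{0·2·9}·(-1)^2·(+1)^0 = +1.
v=3: a=3^-8·(≡2), b=3^-14·(≡2) mod 3; (2|3)=-1, (2|3)=-1; (−1)^{-8·-14·1}·(-1)^-14·(-1)^-8 = +1.
v=41: a=41^2·(≡39), b=41^3·(≡33) mod 41; (39|41)=+1, (33|41)=+1; (−1)^{2·3·20}·(+1)^3·(+1)^2 = +1.
v=29: a=29^2·(≡3), b=29^3·(≡8) mod 29; (3|29)=-1, (8|29)=-1; (−1)^{2·3·14}·(-1)^3·(-1)^2 = -1.
(-3367, 36895859 / ℚ) ramifies at {11, 29, 31, 37}: a division algebra.

[11, 29, 31, 37]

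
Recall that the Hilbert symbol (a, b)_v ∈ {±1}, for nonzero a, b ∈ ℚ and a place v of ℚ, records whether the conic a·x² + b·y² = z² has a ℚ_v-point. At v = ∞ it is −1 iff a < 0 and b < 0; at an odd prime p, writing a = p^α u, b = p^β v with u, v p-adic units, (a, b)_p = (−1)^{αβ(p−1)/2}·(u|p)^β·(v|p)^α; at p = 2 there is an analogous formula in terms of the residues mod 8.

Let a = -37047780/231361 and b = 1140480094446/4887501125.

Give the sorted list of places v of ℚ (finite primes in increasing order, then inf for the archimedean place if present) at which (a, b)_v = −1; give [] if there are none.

(a, b) ≡ (-105, 70) mod (ℚ^×)²; places V = {2, 3, 5, 7, 11, 13, 31, 37, ∞}.
(a,b)_11: α=2, u≡3; β=2, v≡1 (mod 11); (3|11)=+1, (1|11)=+1; sign (−1)^0·+1^2·+1^2 = +1.
(a,b)_7: α=1, u≡5; β=1, v≡3 (mod 7); (5|7)=-1, (3|7)=-1; sign (−1)^1·-1^1·-1^1 = -1.
(a,b)_∞: sgn(-105)=−, sgn(70)=+, so +1.
(a,b)_2: α=2, β=1; u≡7, v≡3 (mod 8); ε(u)ε(v)=1·1, αω(v)=2·1, βω(u)=1·0; sum ≡ 1  ⇒  -1.
(a,b)_37: α=-2, u≡17; β=-2, v≡12 (mod 37); (17|37)=-1, (12|37)=+1; sign (−1)^0·-1^-2·+1^-2 = +1.
(a,b)_3: α=7, u≡1; β=6, v≡1 (mod 3); (1|3)=+1, (1|3)=+1; sign (−1)^0·+1^6·+1^7 = +1.
(a,b)_31: α=0, u≡9; β=4, v≡25 (mod 31); (9|31)=+1, (25|31)=+1; sign (−1)^0·+1^4·+1^0 = +1.
(a,b)_13: α=-2, u≡9; β=-4, v≡5 (mod 13); (9|13)=+1, (5|13)=-1; sign (−1)^0·+1^-4·-1^-2 = +1.
(a,b)_5: α=1, u≡4; β=-3, v≡4 (mod 5); (4|5)=+1, (4|5)=+1; sign (−1)^0·+1^-3·+1^1 = +1.
(-105, 70 / ℚ) ramifies at {2, 7}: a division algebra.

[2, 7]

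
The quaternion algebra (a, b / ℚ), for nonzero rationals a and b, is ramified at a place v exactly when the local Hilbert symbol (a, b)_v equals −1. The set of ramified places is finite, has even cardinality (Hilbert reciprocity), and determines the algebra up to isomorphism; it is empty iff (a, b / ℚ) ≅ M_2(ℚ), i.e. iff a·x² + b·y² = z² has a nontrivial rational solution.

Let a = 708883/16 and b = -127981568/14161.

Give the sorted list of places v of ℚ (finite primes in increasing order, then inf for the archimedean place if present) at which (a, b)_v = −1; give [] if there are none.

Mod squares: a ≡ 14467, b ≡ -124982. Check v ∈ {∞, 2, 7, 11, 13, 17, 19, 23, 37}.
v=11: a=11^0·(≡2), b=11^1·(≡3) mod 11; (2|11)=-1, (3|11)=+1; (−1)^{0·1·5}·(-1)^1·(+1)^0 = -1.
v=2: v_2(a)=-4, v_2(b)=11; units ≡ 3, 5 (mod 8); ε·ε+αω+βω = 1·0+-4·1+11·1 ≡ 1  ⇒  (a,b)_2 = -1.
v=13: a=13^0·(≡2), b=13^1·(≡2) mod 13; (2|13)=-1, (2|13)=-1; (−1)^{0·1·6}·(-1)^1·(-1)^0 = -1.
v=17: a=17^1·(≡2), b=17^-2·(≡13) mod 17; (2|17)=+1, (13|17)=+1; (−1)^{1·-2·8}·(+1)^-2·(+1)^1 = +1.
v=19: a=19^0·(≡15), b=19^1·(≡14) mod 19; (15|19)=-1, (14|19)=-1; (−1)^{0·1·9}·(-1)^1·(-1)^0 = -1.
v=23: a=23^1·(≡13), b=23^1·(≡7) mod 23; (13|23)=+1, (7|23)=-1; (−1)^{1·1·11}·(+1)^1·(-1)^1 = +1.
v=7: a=7^2·(≡6), b=7^-2·(≡3) mod 7; (6|7)=-1, (3|7)=-1; (−1)^{2·-2·3}·(-1)^-2·(-1)^2 = +1.
v=∞: 14467 > 0 and -124982 < 0  ⇒  (a,b)_∞ = +1.
v=37: a=37^1·(≡25), b=37^0·(≡27) mod 37; (25|37)=+1, (27|37)=+1; (−1)^{1·0·18}·(+1)^0·(+1)^1 = +1.
Ram(14467, -124982) = {2, 11, 13, 19}; no ℚ_2-point on the conic.

[2, 11, 13, 19]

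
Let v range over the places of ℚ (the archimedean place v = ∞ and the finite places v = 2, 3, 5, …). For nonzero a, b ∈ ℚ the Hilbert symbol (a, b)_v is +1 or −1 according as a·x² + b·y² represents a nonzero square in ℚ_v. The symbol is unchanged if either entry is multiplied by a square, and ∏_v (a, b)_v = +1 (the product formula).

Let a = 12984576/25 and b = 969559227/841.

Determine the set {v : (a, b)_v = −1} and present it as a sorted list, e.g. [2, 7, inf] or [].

(a, b) ≡ (50721, 244283) mod (ℚ^×)²; places V = {2, 3, 5, 7, 11, 13, 19, 23, 29, 43, 53, ∞}.
(a,b)_43: α=0, u≡17; β=1, v≡26 (mod 43); (17|43)=+1, (26|43)=-1; sign (−1)^0·+1^1·-1^0 = +1.
(a,b)_7: α=0, u≡6; β=2, v≡2 (mod 7); (6|7)=-1, (2|7)=+1; sign (−1)^0·-1^2·+1^0 = +1.
(a,b)_∞: sgn(50721)=+, sgn(244283)=+, so +1.
(a,b)_5: α=-2, u≡1; β=0, v≡2 (mod 5); (1|5)=+1, (2|5)=-1; sign (−1)^0·+1^0·-1^-2 = +1.
(a,b)_13: α=0, u≡6; β=1, v≡7 (mod 13); (6|13)=-1, (7|13)=-1; sign (−1)^0·-1^1·-1^0 = -1.
(a,b)_2: α=8, β=0; u≡1, v≡3 (mod 8); ε(u)ε(v)=0·1, αω(v)=8·1, βω(u)=0·0; sum ≡ 0  ⇒  +1.
(a,b)_11: α=1, u≡2; β=0, v≡2 (mod 11); (2|11)=-1, (2|11)=-1; sign (−1)^0·-1^0·-1^1 = -1.
(a,b)_23: α=0, u≡9; β=1, v≡18 (mod 23); (9|23)=+1, (18|23)=+1; sign (−1)^0·+1^1·+1^0 = +1.
(a,b)_29: α=1, u≡4; β=-2, v≡23 (mod 29); (4|29)=+1, (23|29)=+1; sign (−1)^0·+1^-2·+1^1 = +1.
(a,b)_3: α=1, u≡2; β=4, v≡2 (mod 3); (2|3)=-1, (2|3)=-1; sign (−1)^0·-1^4·-1^1 = -1.
(a,b)_19: α=0, u≡15; β=1, v≡10 (mod 19); (15|19)=-1, (10|19)=-1; sign (−1)^0·-1^1·-1^0 = -1.
(a,b)_53: α=1, u≡18; β=0, v≡43 (mod 53); (18|53)=-1, (43|53)=+1; sign (−1)^0·-1^0·+1^1 = +1.
|Ram(50721, 244283)| = 4, even; anisotropic at {3, 11, 13, 19}.

[3, 11, 13, 19]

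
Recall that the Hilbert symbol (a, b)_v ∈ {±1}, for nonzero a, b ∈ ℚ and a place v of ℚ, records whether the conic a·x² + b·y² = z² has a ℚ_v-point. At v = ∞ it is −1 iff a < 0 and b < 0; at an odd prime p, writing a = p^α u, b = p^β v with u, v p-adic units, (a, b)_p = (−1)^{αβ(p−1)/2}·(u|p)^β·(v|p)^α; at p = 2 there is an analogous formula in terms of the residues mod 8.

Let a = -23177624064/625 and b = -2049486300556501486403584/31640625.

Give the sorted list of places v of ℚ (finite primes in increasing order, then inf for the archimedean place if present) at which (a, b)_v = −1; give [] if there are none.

[3, 7, 41, inf]

Mod squares: a ≡ -1847706, b ≡ -2146. Check v ∈ {∞, 2, 3, 5, 7, 29, 37, 41}.
v=∞: -1847706 < 0 and -2146 < 0  ⇒  (a,b)_∞ = -1.
v=7: a=7^3·(≡3), b=7^6·(≡5) mod 7; (3|7)=-1, (5|7)=-1; (−1)^{3·6·3}·(-1)^6·(-1)^3 = -1.
v=3: a=3^1·(≡1), b=3^-4·(≡2) mod 3; (1|3)=+1, (2|3)=-1; (−1)^{1·-4·1}·(+1)^-4·(-1)^1 = -1.
v=2: v_2(a)=9, v_2(b)=23; units ≡ 3, 7 (mod 8); ε·ε+αω+βω = 1·1+9·0+23·1 ≡ 0  ⇒  (a,b)_2 = +1.
v=41: a=41^1·(≡26), b=41^2·(≡24) mod 41; (26|41)=-1, (24|41)=-1; (−1)^{1·2·20}·(-1)^2·(-1)^1 = -1.
v=29: a=29^1·(≡28), b=29^3·(≡23) mod 29; (28|29)=+1, (23|29)=+1; (−1)^{1·3·14}·(+1)^3·(+1)^1 = +1.
v=37: a=37^1·(≡34), b=37^3·(≡26) mod 37; (34|37)=+1, (26|37)=+1; (−1)^{1·3·18}·(+1)^3·(+1)^1 = +1.
v=5: a=5^-4·(≡1), b=5^-8·(≡1) mod 5; (1|5)=+1, (1|5)=+1; (−1)^{-4·-8·2}·(+1)^-8·(+1)^-4 = +1.
(-1847706, -2146 / ℚ) ramifies at {3, 7, 41, ∞}: a division algebra.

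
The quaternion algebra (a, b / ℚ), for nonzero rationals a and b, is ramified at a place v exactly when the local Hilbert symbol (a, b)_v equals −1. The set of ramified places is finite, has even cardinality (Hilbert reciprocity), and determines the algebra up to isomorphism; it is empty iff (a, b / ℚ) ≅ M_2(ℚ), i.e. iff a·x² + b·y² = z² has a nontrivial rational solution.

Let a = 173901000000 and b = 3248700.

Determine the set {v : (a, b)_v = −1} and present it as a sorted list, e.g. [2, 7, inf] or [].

[7, 13]

(a, b) ≡ (21, 663) mod (ℚ^×)²; places V = {2, 3, 5, 7, 13, 17, ∞}.
(a,b)_7: α=3, u≡3; β=2, v≡3 (mod 7); (3|7)=-1, (3|7)=-1; sign (−1)^0·-1^2·-1^3 = -1.
(a,b)_2: α=6, β=2; u≡5, v≡7 (mod 8); ε(u)ε(v)=0·1, αω(v)=6·0, βω(u)=2·1; sum ≡ 0  ⇒  +1.
(a,b)_13: α=2, u≡2; β=1, v≡1 (mod 13); (2|13)=-1, (1|13)=+1; sign (−1)^0·-1^1·+1^2 = -1.
(a,b)_5: α=6, u≡4; β=2, v≡3 (mod 5); (4|5)=+1, (3|5)=-1; sign (−1)^0·+1^2·-1^6 = +1.
(a,b)_3: α=1, u≡1; β=1, v≡2 (mod 3); (1|3)=+1, (2|3)=-1; sign (−1)^1·+1^1·-1^1 = +1.
(a,b)_17: α=0, u≡4; β=1, v≡3 (mod 17); (4|17)=+1, (3|17)=-1; sign (−1)^0·+1^1·-1^0 = +1.
(a,b)_∞: sgn(21)=+, sgn(663)=+, so +1.
Ram(21, 663) = {7, 13}; no ℚ_7-point on the conic.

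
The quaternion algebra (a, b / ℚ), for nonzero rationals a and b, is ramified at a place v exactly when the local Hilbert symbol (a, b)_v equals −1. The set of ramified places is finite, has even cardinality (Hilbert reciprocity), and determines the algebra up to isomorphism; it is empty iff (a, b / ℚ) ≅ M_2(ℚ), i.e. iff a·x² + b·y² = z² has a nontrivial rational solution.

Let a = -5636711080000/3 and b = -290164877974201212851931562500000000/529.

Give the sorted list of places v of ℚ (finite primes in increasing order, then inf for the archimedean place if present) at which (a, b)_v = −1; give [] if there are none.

Mod squares: a ≡ -51051, b ≡ -6545. Check v ∈ {∞, 2, 3, 5, 7, 11, 13, 17, 23}.
v=5: a=5^4·(≡4), b=5^13·(≡1) mod 5; (4|5)=+1, (1|5)=+1; (−1)^{4·13·2}·(+1)^13·(+1)^4 = +1.
v=17: a=17^1·(≡10), b=17^3·(≡3) mod 17; (10|17)=-1, (3|17)=-1; (−1)^{1·3·8}·(-1)^3·(-1)^1 = +1.
v=2: v_2(a)=6, v_2(b)=8; units ≡ 5, 7 (mod 8); ε·ε+αω+βω = 0·1+6·0+8·1 ≡ 0  ⇒  (a,b)_2 = +1.
v=3: a=3^-1·(≡2), b=3^6·(≡1) mod 3; (2|3)=-1, (1|3)=+1; (−1)^{-1·6·1}·(-1)^6·(+1)^-1 = +1.
v=7: a=7^3·(≡1), b=7^9·(≡5) mod 7; (1|7)=+1, (5|7)=-1; (−1)^{3·9·3}·(+1)^9·(-1)^3 = +1.
v=∞: -51051 < 0 and -6545 < 0  ⇒  (a,b)_∞ = -1.
v=11: a=11^1·(≡4), b=11^3·(≡6) mod 11; (4|11)=+1, (6|11)=-1; (−1)^{1·3·5}·(+1)^3·(-1)^1 = +1.
v=23: a=23^0·(≡3), b=23^-2·(≡14) mod 23; (3|23)=+1, (14|23)=-1; (−1)^{0·-2·11}·(+1)^-2·(-1)^0 = +1.
v=13: a=13^3·(≡4), b=13^6·(≡5) mod 13; (4|13)=+1, (5|13)=-1; (−1)^{3·6·6}·(+1)^6·(-1)^3 = -1.
(-51051, -6545 / ℚ) ramifies at {13, ∞}: a division algebra.

[13, inf]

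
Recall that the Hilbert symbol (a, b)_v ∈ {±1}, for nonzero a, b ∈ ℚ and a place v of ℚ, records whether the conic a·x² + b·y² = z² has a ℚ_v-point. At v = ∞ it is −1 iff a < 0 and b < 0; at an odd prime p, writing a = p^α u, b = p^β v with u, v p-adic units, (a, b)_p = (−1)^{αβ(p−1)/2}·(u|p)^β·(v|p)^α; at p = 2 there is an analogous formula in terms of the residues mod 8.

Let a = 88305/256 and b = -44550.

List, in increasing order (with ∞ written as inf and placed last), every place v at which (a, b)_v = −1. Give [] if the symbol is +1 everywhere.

(a, b) ≡ (105, -22) mod (ℚ^×)²; places V = {2, 3, 5, 7, 11, 29, ∞}.
(a,b)_5: α=1, u≡1; β=2, v≡3 (mod 5); (1|5)=+1, (3|5)=-1; sign (−1)^0·+1^2·-1^1 = -1.
(a,b)_2: α=-8, β=1; u≡1, v≡5 (mod 8); ε(u)ε(v)=0·0, αω(v)=-8·1, βω(u)=1·0; sum ≡ 0  ⇒  +1.
(a,b)_11: α=0, u≡10; β=1, v≡9 (mod 11); (10|11)=-1, (9|11)=+1; sign (−1)^0·-1^1·+1^0 = -1.
(a,b)_∞: sgn(105)=+, sgn(-22)=−, so +1.
(a,b)_7: α=1, u≡2; β=0, v≡5 (mod 7); (2|7)=+1, (5|7)=-1; sign (−1)^0·+1^0·-1^1 = -1.
(a,b)_3: α=1, u≡2; β=4, v≡2 (mod 3); (2|3)=-1, (2|3)=-1; sign (−1)^0·-1^4·-1^1 = -1.
(a,b)_29: α=2, u≡8; β=0, v≡23 (mod 29); (8|29)=-1, (23|29)=+1; sign (−1)^0·-1^0·+1^2 = +1.
|Ram(105, -22)| = 4, even; anisotropic at {3, 5, 7, 11}.

[3, 5, 7, 11]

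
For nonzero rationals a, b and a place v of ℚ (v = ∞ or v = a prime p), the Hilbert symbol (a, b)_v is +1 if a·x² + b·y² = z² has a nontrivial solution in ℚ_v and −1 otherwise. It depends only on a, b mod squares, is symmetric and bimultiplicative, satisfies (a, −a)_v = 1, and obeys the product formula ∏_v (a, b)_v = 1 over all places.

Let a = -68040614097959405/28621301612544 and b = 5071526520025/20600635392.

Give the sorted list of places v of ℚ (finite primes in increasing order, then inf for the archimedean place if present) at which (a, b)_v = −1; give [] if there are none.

(a, b) ≡ (-5, 43) mod (ℚ^×)²; places V = {2, 3, 5, 7, 19, 37, 43, 47, ∞}.
(a,b)_∞: sgn(-5)=−, sgn(43)=+, so +1.
(a,b)_37: α=6, u≡24; β=4, v≡23 (mod 37); (24|37)=-1, (23|37)=-1; sign (−1)^0·-1^4·-1^6 = +1.
(a,b)_19: α=0, u≡15; β=-2, v≡6 (mod 19); (15|19)=-1, (6|19)=+1; sign (−1)^0·-1^-2·+1^0 = +1.
(a,b)_3: α=-10, u≡1; β=-4, v≡1 (mod 3); (1|3)=+1, (1|3)=+1; sign (−1)^0·+1^-4·+1^-10 = +1.
(a,b)_5: α=1, u≡1; β=2, v≡3 (mod 5); (1|5)=+1, (3|5)=-1; sign (−1)^0·+1^2·-1^1 = -1.
(a,b)_47: α=2, u≡6; β=2, v≡26 (mod 47); (6|47)=+1, (26|47)=-1; sign (−1)^0·+1^2·-1^2 = +1.
(a,b)_43: α=-2, u≡25; β=-1, v≡38 (mod 43); (25|43)=+1, (38|43)=+1; sign (−1)^0·+1^-1·+1^-2 = +1.
(a,b)_7: α=4, u≡2; β=2, v≡4 (mod 7); (2|7)=+1, (4|7)=+1; sign (−1)^0·+1^2·+1^4 = +1.
(a,b)_2: α=-18, β=-14; u≡3, v≡3 (mod 8); ε(u)ε(v)=1·1, αω(v)=-18·1, βω(u)=-14·1; sum ≡ 1  ⇒  -1.
|Ram(-5, 43)| = 2, even; anisotropic at {2, 5}.

[2, 5]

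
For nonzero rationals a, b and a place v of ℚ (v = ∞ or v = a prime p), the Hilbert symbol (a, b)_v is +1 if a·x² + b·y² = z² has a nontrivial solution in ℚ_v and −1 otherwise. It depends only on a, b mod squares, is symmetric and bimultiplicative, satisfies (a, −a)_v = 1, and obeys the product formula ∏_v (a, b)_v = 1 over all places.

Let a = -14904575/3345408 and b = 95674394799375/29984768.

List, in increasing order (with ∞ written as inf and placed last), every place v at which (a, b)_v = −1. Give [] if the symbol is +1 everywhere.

[3, 41]

(a, b) ≡ (-69, 32718) mod (ℚ^×)²; places V = {2, 3, 5, 7, 11, 19, 23, 41, ∞}.
(a,b)_11: α=-2, u≡8; β=-4, v≡9 (mod 11); (8|11)=-1, (9|11)=+1; sign (−1)^0·-1^-4·+1^-2 = +1.
(a,b)_2: α=-10, β=-11; u≡3, v≡7 (mod 8); ε(u)ε(v)=1·1, αω(v)=-10·0, βω(u)=-11·1; sum ≡ 0  ⇒  +1.
(a,b)_5: α=2, u≡4; β=4, v≡3 (mod 5); (4|5)=+1, (3|5)=-1; sign (−1)^0·+1^4·-1^2 = +1.
(a,b)_7: α=2, u≡1; β=3, v≡5 (mod 7); (1|7)=+1, (5|7)=-1; sign (−1)^0·+1^3·-1^2 = +1.
(a,b)_19: α=0, u≡16; β=3, v≡10 (mod 19); (16|19)=+1, (10|19)=-1; sign (−1)^0·+1^3·-1^0 = +1.
(a,b)_3: α=-3, u≡1; β=1, v≡1 (mod 3); (1|3)=+1, (1|3)=+1; sign (−1)^1·+1^1·+1^-3 = -1.
(a,b)_∞: sgn(-69)=−, sgn(32718)=+, so +1.
(a,b)_23: α=3, u≡11; β=2, v≡9 (mod 23); (11|23)=-1, (9|23)=+1; sign (−1)^0·-1^2·+1^3 = +1.
(a,b)_41: α=0, u≡34; β=1, v≡35 (mod 41); (34|41)=-1, (35|41)=-1; sign (−1)^0·-1^1·-1^0 = -1.
(-69, 32718 / ℚ) ramifies at {3, 41}: a division algebra.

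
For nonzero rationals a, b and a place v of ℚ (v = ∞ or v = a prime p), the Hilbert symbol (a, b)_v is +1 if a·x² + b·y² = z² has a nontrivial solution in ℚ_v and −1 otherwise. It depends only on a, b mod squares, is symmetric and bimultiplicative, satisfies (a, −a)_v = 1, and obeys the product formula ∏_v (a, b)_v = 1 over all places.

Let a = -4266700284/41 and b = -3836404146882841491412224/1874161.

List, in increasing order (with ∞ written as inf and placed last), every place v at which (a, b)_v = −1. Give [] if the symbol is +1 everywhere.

[3, 11, 29, inf]

Mod squares: a ≡ -1687191, b ≡ -71709. Check v ∈ {∞, 2, 3, 7, 11, 23, 29, 37, 41, 43, 53}.
v=53: a=53^0·(≡13), b=53^1·(≡6) mod 53; (13|53)=+1, (6|53)=+1; (−1)^{0·1·26}·(+1)^1·(+1)^0 = +1.
v=7: a=7^2·(≡3), b=7^2·(≡3) mod 7; (3|7)=-1, (3|7)=-1; (−1)^{2·2·3}·(-1)^2·(-1)^2 = +1.
v=41: a=41^-1·(≡17), b=41^1·(≡34) mod 41; (17|41)=-1, (34|41)=-1; (−1)^{-1·1·20}·(-1)^1·(-1)^-1 = +1.
v=∞: -1687191 < 0 and -71709 < 0  ⇒  (a,b)_∞ = -1.
v=37: a=37^0·(≡1), b=37^-4·(≡16) mod 37; (1|37)=+1, (16|37)=+1; (−1)^{0·-4·18}·(+1)^-4·(+1)^0 = +1.
v=29: a=29^1·(≡16), b=29^2·(≡8) mod 29; (16|29)=+1, (8|29)=-1; (−1)^{1·2·14}·(+1)^2·(-1)^1 = -1.
v=3: a=3^1·(≡1), b=3^5·(≡1) mod 3; (1|3)=+1, (1|3)=+1; (−1)^{1·5·1}·(+1)^5·(+1)^1 = -1.
v=11: a=11^1·(≡3), b=11^3·(≡4) mod 11; (3|11)=+1, (4|11)=+1; (−1)^{1·3·5}·(+1)^3·(+1)^1 = -1.
v=23: a=23^2·(≡5), b=23^4·(≡22) mod 23; (5|23)=-1, (22|23)=-1; (−1)^{2·4·11}·(-1)^4·(-1)^2 = +1.
v=2: v_2(a)=2, v_2(b)=8; units ≡ 1, 3 (mod 8); ε·ε+αω+βω = 0·1+2·1+8·0 ≡ 0  ⇒  (a,b)_2 = +1.
v=43: a=43^1·(≡39), b=43^2·(≡13) mod 43; (39|43)=-1, (13|43)=+1; (−1)^{1·2·21}·(-1)^2·(+1)^1 = +1.
(-1687191, -71709 / ℚ) ramifies at {3, 11, 29, ∞}: a division algebra.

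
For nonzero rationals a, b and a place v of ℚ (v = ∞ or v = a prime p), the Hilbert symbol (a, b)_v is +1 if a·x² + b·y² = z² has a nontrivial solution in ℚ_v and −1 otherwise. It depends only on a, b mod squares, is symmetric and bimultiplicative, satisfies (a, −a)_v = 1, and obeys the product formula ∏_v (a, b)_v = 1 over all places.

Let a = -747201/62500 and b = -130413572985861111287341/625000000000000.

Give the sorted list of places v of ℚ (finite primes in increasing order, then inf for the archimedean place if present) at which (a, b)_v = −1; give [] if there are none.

(a, b) ≡ (-15249, -2245789) mod (ℚ^×)²; places V = {2, 3, 5, 7, 11, 13, 17, 23, 29, 37, ∞}.
(a,b)_5: α=-6, u≡1; β=-16, v≡4 (mod 5); (1|5)=+1, (4|5)=+1; sign (−1)^0·+1^-16·+1^-6 = +1.
(a,b)_11: α=0, u≡2; β=2, v≡5 (mod 11); (2|11)=-1, (5|11)=+1; sign (−1)^0·-1^2·+1^0 = +1.
(a,b)_23: α=1, u≡9; β=1, v≡10 (mod 23); (9|23)=+1, (10|23)=-1; sign (−1)^1·+1^1·-1^1 = +1.
(a,b)_37: α=0, u≡2; β=1, v≡14 (mod 37); (2|37)=-1, (14|37)=-1; sign (−1)^0·-1^1·-1^0 = -1.
(a,b)_3: α=1, u≡2; β=0, v≡2 (mod 3); (2|3)=-1, (2|3)=-1; sign (−1)^0·-1^0·-1^1 = -1.
(a,b)_13: α=1, u≡1; β=3, v≡10 (mod 13); (1|13)=+1, (10|13)=+1; sign (−1)^0·+1^3·+1^1 = +1.
(a,b)_∞: sgn(-15249)=−, sgn(-2245789)=−, so -1.
(a,b)_29: α=0, u≡20; β=1, v≡27 (mod 29); (20|29)=+1, (27|29)=-1; sign (−1)^0·+1^1·-1^0 = +1.
(a,b)_17: α=1, u≡16; β=6, v≡13 (mod 17); (16|17)=+1, (13|17)=+1; sign (−1)^0·+1^6·+1^1 = +1.
(a,b)_7: α=2, u≡1; β=7, v≡4 (mod 7); (1|7)=+1, (4|7)=+1; sign (−1)^0·+1^7·+1^2 = +1.
(a,b)_2: α=-2, β=-12; u≡7, v≡3 (mod 8); ε(u)ε(v)=1·1, αω(v)=-2·1, βω(u)=-12·0; sum ≡ 1  ⇒  -1.
|Ram(-15249, -2245789)| = 4, even; anisotropic at {2, 3, 37, ∞}.

[2, 3, 37, inf]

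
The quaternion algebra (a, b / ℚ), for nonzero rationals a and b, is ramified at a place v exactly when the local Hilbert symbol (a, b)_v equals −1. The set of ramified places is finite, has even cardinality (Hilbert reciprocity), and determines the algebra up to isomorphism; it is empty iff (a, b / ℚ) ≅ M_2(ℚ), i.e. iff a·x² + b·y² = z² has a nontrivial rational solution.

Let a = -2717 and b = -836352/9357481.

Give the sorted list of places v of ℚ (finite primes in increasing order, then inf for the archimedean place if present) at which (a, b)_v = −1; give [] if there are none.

[11, inf]

(a, b) ≡ (-2717, -3) mod (ℚ^×)²; places V = {2, 3, 7, 11, 13, 19, 23, ∞}.
(a,b)_13: α=1, u≡12; β=0, v≡1 (mod 13); (12|13)=+1, (1|13)=+1; sign (−1)^0·+1^0·+1^1 = +1.
(a,b)_23: α=0, u≡20; β=-2, v≡10 (mod 23); (20|23)=-1, (10|23)=-1; sign (−1)^0·-1^-2·-1^0 = +1.
(a,b)_3: α=0, u≡1; β=3, v≡2 (mod 3); (1|3)=+1, (2|3)=-1; sign (−1)^0·+1^3·-1^0 = +1.
(a,b)_19: α=1, u≡9; β=-2, v≡17 (mod 19); (9|19)=+1, (17|19)=+1; sign (−1)^0·+1^-2·+1^1 = +1.
(a,b)_11: α=1, u≡6; β=2, v≡7 (mod 11); (6|11)=-1, (7|11)=-1; sign (−1)^0·-1^2·-1^1 = -1.
(a,b)_7: α=0, u≡6; β=-2, v≡4 (mod 7); (6|7)=-1, (4|7)=+1; sign (−1)^0·-1^-2·+1^0 = +1.
(a,b)_∞: sgn(-2717)=−, sgn(-3)=−, so -1.
(a,b)_2: α=0, β=8; u≡3, v≡5 (mod 8); ε(u)ε(v)=1·0, αω(v)=0·1, βω(u)=8·1; sum ≡ 0  ⇒  +1.
Ram(-2717, -3) = {11, ∞}; no ℚ_11-point on the conic.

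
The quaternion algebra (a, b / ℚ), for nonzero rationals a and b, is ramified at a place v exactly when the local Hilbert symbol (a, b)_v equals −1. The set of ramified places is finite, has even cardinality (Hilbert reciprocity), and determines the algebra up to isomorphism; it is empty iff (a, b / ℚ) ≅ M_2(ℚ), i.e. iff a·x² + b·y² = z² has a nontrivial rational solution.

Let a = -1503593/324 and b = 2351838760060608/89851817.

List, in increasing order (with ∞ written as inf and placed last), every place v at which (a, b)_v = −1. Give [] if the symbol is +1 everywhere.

[2, 7, 13, 17]

(a, b) ≡ (-8897, 171062619) mod (ℚ^×)²; places V = {2, 3, 7, 11, 13, 17, 19, 29, 31, 41, ∞}.
(a,b)_7: α=1, u≡5; β=5, v≡3 (mod 7); (5|7)=-1, (3|7)=-1; sign (−1)^1·-1^5·-1^1 = -1.
(a,b)_2: α=-2, β=6; u≡7, v≡3 (mod 8); ε(u)ε(v)=1·1, αω(v)=-2·1, βω(u)=6·0; sum ≡ 1  ⇒  -1.
(a,b)_∞: sgn(-8897)=−, sgn(171062619)=+, so +1.
(a,b)_11: α=0, u≡6; β=-4, v≡6 (mod 11); (6|11)=-1, (6|11)=-1; sign (−1)^0·-1^-4·-1^0 = +1.
(a,b)_41: α=1, u≡15; β=1, v≡35 (mod 41); (15|41)=-1, (35|41)=-1; sign (−1)^0·-1^1·-1^1 = +1.
(a,b)_13: α=2, u≡5; β=3, v≡7 (mod 13); (5|13)=-1, (7|13)=-1; sign (−1)^0·-1^3·-1^2 = -1.
(a,b)_29: α=0, u≡23; β=1, v≡16 (mod 29); (23|29)=+1, (16|29)=+1; sign (−1)^0·+1^1·+1^0 = +1.
(a,b)_3: α=-4, u≡1; β=3, v≡2 (mod 3); (1|3)=+1, (2|3)=-1; sign (−1)^0·+1^3·-1^-4 = +1.
(a,b)_17: α=0, u≡6; β=-1, v≡10 (mod 17); (6|17)=-1, (10|17)=-1; sign (−1)^0·-1^-1·-1^0 = -1.
(a,b)_19: α=0, u≡10; β=-2, v≡13 (mod 19); (10|19)=-1, (13|19)=-1; sign (−1)^0·-1^-2·-1^0 = +1.
(a,b)_31: α=1, u≡23; β=1, v≡18 (mod 31); (23|31)=-1, (18|31)=+1; sign (−1)^1·-1^1·+1^1 = +1.
Ram(-8897, 171062619) = {2, 7, 13, 17}; no ℚ_2-point on the conic.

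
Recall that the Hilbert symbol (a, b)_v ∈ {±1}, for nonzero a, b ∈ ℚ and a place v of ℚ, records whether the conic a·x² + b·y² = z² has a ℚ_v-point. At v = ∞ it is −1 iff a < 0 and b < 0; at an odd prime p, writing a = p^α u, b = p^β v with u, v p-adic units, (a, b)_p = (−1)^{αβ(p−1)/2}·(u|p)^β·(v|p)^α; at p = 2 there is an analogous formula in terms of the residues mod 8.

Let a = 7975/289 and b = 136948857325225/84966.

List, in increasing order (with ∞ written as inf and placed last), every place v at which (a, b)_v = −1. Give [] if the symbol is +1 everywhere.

[2, 11]

(a, b) ≡ (319, 6) mod (ℚ^×)²; places V = {2, 3, 5, 7, 11, 17, 23, 29, ∞}.
(a,b)_∞: sgn(319)=+, sgn(6)=+, so +1.
(a,b)_7: α=0, u≡1; β=-2, v≡3 (mod 7); (1|7)=+1, (3|7)=-1; sign (−1)^0·+1^-2·-1^0 = +1.
(a,b)_5: α=2, u≡1; β=2, v≡4 (mod 5); (1|5)=+1, (4|5)=+1; sign (−1)^0·+1^2·+1^2 = +1.
(a,b)_17: α=-2, u≡2; β=-2, v≡10 (mod 17); (2|17)=+1, (10|17)=-1; sign (−1)^0·+1^-2·-1^-2 = +1.
(a,b)_3: α=0, u≡1; β=-1, v≡2 (mod 3); (1|3)=+1, (2|3)=-1; sign (−1)^0·+1^-1·-1^0 = +1.
(a,b)_23: α=0, u≡19; β=2, v≡6 (mod 23); (19|23)=-1, (6|23)=+1; sign (−1)^0·-1^2·+1^0 = +1.
(a,b)_29: α=1, u≡15; β=4, v≡1 (mod 29); (15|29)=-1, (1|29)=+1; sign (−1)^0·-1^4·+1^1 = +1.
(a,b)_11: α=1, u≡7; β=4, v≡10 (mod 11); (7|11)=-1, (10|11)=-1; sign (−1)^0·-1^4·-1^1 = -1.
(a,b)_2: α=0, β=-1; u≡7, v≡3 (mod 8); ε(u)ε(v)=1·1, αω(v)=0·1, βω(u)=-1·0; sum ≡ 1  ⇒  -1.
|Ram(319, 6)| = 2, even; anisotropic at {2, 11}.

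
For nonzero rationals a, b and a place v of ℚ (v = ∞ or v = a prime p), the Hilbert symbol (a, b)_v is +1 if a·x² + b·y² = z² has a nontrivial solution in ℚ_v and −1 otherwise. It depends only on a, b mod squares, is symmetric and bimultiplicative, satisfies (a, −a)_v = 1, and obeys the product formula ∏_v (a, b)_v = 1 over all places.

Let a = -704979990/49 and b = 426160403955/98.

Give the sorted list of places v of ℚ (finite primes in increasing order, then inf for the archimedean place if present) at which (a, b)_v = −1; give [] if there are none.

[3, 11, 13, 19]

Mod squares: a ≡ -81510, b ≡ 64790. Check v ∈ {∞, 2, 3, 5, 7, 11, 13, 19, 31}.
v=7: a=7^-2·(≡6), b=7^-2·(≡3) mod 7; (6|7)=-1, (3|7)=-1; (−1)^{-2·-2·3}·(-1)^-2·(-1)^-2 = +1.
v=2: v_2(a)=1, v_2(b)=-1; units ≡ 5, 3 (mod 8); ε·ε+αω+βω = 0·1+1·1+-1·1 ≡ 0  ⇒  (a,b)_2 = +1.
v=13: a=13^1·(≡1), b=13^2·(≡6) mod 13; (1|13)=+1, (6|13)=-1; (−1)^{1·2·6}·(+1)^2·(-1)^1 = -1.
v=19: a=19^1·(≡17), b=19^1·(≡6) mod 19; (17|19)=+1, (6|19)=+1; (−1)^{1·1·9}·(+1)^1·(+1)^1 = -1.
v=3: a=3^3·(≡1), b=3^4·(≡2) mod 3; (1|3)=+1, (2|3)=-1; (−1)^{3·4·1}·(+1)^4·(-1)^3 = -1.
v=5: a=5^1·(≡3), b=5^1·(≡2) mod 5; (3|5)=-1, (2|5)=-1; (−1)^{1·1·2}·(-1)^1·(-1)^1 = +1.
v=∞: -81510 < 0 and 64790 > 0  ⇒  (a,b)_∞ = +1.
v=31: a=31^2·(≡10), b=31^3·(≡11) mod 31; (10|31)=+1, (11|31)=-1; (−1)^{2·3·15}·(+1)^3·(-1)^2 = +1.
v=11: a=11^1·(≡9), b=11^1·(≡5) mod 11; (9|11)=+1, (5|11)=+1; (−1)^{1·1·5}·(+1)^1·(+1)^1 = -1.
(-81510, 64790 / ℚ) ramifies at {3, 11, 13, 19}: a division algebra.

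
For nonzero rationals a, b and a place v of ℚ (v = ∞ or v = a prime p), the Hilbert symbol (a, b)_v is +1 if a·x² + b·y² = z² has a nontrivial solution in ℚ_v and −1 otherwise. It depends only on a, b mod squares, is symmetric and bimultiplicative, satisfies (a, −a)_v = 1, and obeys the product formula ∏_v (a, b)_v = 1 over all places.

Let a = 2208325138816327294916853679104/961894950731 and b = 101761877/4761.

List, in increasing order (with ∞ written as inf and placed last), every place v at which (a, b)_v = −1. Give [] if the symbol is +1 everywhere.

Mod squares: a ≡ 705075811, b ≡ 1517. Check v ∈ {∞, 2, 3, 7, 11, 13, 19, 23, 29, 31, 37, 41, 43, 47}.
v=2: v_2(a)=10, v_2(b)=0; units ≡ 3, 5 (mod 8); ε·ε+αω+βω = 1·0+10·1+0·1 ≡ 0  ⇒  (a,b)_2 = +1.
v=47: a=47^1·(≡14), b=47^0·(≡38) mod 47; (14|47)=+1, (38|47)=-1; (−1)^{1·0·23}·(+1)^0·(-1)^1 = -1.
v=43: a=43^-2·(≡15), b=43^0·(≡42) mod 43; (15|43)=+1, (42|43)=-1; (−1)^{-2·0·21}·(+1)^0·(-1)^-2 = +1.
v=41: a=41^3·(≡30), b=41^1·(≡37) mod 41; (30|41)=-1, (37|41)=+1; (−1)^{3·1·20}·(-1)^1·(+1)^3 = -1.
v=29: a=29^1·(≡2), b=29^0·(≡13) mod 29; (2|29)=-1, (13|29)=+1; (−1)^{1·0·14}·(-1)^0·(+1)^1 = +1.
v=7: a=7^4·(≡3), b=7^2·(≡6) mod 7; (3|7)=-1, (6|7)=-1; (−1)^{4·2·3}·(-1)^2·(-1)^4 = +1.
v=11: a=11^-1·(≡4), b=11^0·(≡7) mod 11; (4|11)=+1, (7|11)=-1; (−1)^{-1·0·5}·(+1)^0·(-1)^-1 = -1.
v=19: a=19^2·(≡6), b=19^0·(≡16) mod 19; (6|19)=+1, (16|19)=+1; (−1)^{2·0·9}·(+1)^0·(+1)^2 = +1.
v=37: a=37^7·(≡25), b=37^3·(≡33) mod 37; (25|37)=+1, (33|37)=+1; (−1)^{7·3·18}·(+1)^3·(+1)^7 = +1.
v=23: a=23^-4·(≡9), b=23^-2·(≡19) mod 23; (9|23)=+1, (19|23)=-1; (−1)^{-4·-2·11}·(+1)^-2·(-1)^-4 = +1.
v=∞: 705075811 > 0 and 1517 > 0  ⇒  (a,b)_∞ = +1.
v=3: a=3^2·(≡1), b=3^-2·(≡2) mod 3; (1|3)=+1, (2|3)=-1; (−1)^{2·-2·1}·(+1)^-2·(-1)^2 = +1.
v=13: a=13^-2·(≡6), b=13^0·(≡3) mod 13; (6|13)=-1, (3|13)=+1; (−1)^{-2·0·6}·(-1)^0·(+1)^-2 = +1.
v=31: a=31^1·(≡24), b=31^0·(≡21) mod 31; (24|31)=-1, (21|31)=-1; (−1)^{1·0·15}·(-1)^0·(-1)^1 = -1.
|Ram(705075811, 1517)| = 4, even; anisotropic at {11, 31, 41, 47}.

[11, 31, 41, 47]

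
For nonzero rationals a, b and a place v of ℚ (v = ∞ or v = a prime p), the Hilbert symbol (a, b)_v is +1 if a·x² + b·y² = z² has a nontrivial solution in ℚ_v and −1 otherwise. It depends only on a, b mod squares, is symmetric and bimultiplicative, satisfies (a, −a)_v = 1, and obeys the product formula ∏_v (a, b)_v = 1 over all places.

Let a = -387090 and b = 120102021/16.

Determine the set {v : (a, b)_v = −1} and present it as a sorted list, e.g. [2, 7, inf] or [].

Mod squares: a ≡ -43010, b ≡ 164749. Check v ∈ {∞, 2, 3, 5, 11, 13, 17, 19, 23, 29}.
v=17: a=17^1·(≡10), b=17^0·(≡4) mod 17; (10|17)=-1, (4|17)=+1; (−1)^{1·0·8}·(-1)^0·(+1)^1 = +1.
v=2: v_2(a)=1, v_2(b)=-4; units ≡ 7, 5 (mod 8); ε·ε+αω+βω = 1·0+1·1+-4·0 ≡ 1  ⇒  (a,b)_2 = -1.
v=∞: -43010 < 0 and 164749 > 0  ⇒  (a,b)_∞ = +1.
v=13: a=13^0·(≡11), b=13^1·(≡8) mod 13; (11|13)=-1, (8|13)=-1; (−1)^{0·1·6}·(-1)^1·(-1)^0 = -1.
v=3: a=3^2·(≡1), b=3^6·(≡1) mod 3; (1|3)=+1, (1|3)=+1; (−1)^{2·6·1}·(+1)^6·(+1)^2 = +1.
v=29: a=29^0·(≡2), b=29^1·(≡21) mod 29; (2|29)=-1, (21|29)=-1; (−1)^{0·1·14}·(-1)^1·(-1)^0 = -1.
v=19: a=19^0·(≡16), b=19^1·(≡9) mod 19; (16|19)=+1, (9|19)=+1; (−1)^{0·1·9}·(+1)^1·(+1)^0 = +1.
v=5: a=5^1·(≡2), b=5^0·(≡1) mod 5; (2|5)=-1, (1|5)=+1; (−1)^{1·0·2}·(-1)^0·(+1)^1 = +1.
v=23: a=23^1·(≡6), b=23^1·(≡10) mod 23; (6|23)=+1, (10|23)=-1; (−1)^{1·1·11}·(+1)^1·(-1)^1 = +1.
v=11: a=11^1·(≡10), b=11^0·(≡10) mod 11; (10|11)=-1, (10|11)=-1; (−1)^{1·0·5}·(-1)^0·(-1)^1 = -1.
Ram(-43010, 164749) = {2, 11, 13, 29}; no ℚ_2-point on the conic.

[2, 11, 13, 29]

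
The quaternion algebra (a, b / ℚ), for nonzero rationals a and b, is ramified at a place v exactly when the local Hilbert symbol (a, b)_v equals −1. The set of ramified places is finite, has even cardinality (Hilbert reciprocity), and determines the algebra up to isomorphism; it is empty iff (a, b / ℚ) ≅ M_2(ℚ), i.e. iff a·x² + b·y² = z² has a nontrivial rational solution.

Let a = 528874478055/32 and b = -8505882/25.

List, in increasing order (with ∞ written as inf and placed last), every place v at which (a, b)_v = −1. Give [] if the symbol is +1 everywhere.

(a, b) ≡ (190, -2618) mod (ℚ^×)²; places V = {2, 3, 5, 7, 11, 17, 19, ∞}.
(a,b)_5: α=1, u≡3; β=-2, v≡3 (mod 5); (3|5)=-1, (3|5)=-1; sign (−1)^0·-1^-2·-1^1 = -1.
(a,b)_17: α=2, u≡6; β=1, v≡4 (mod 17); (6|17)=-1, (4|17)=+1; sign (−1)^0·-1^1·+1^2 = -1.
(a,b)_2: α=-5, β=1; u≡7, v≡3 (mod 8); ε(u)ε(v)=1·1, αω(v)=-5·1, βω(u)=1·0; sum ≡ 0  ⇒  +1.
(a,b)_19: α=3, u≡8; β=2, v≡6 (mod 19); (8|19)=-1, (6|19)=+1; sign (−1)^0·-1^2·+1^3 = +1.
(a,b)_7: α=2, u≡4; β=1, v≡1 (mod 7); (4|7)=+1, (1|7)=+1; sign (−1)^0·+1^1·+1^2 = +1.
(a,b)_11: α=2, u≡9; β=1, v≡9 (mod 11); (9|11)=+1, (9|11)=+1; sign (−1)^0·+1^1·+1^2 = +1.
(a,b)_∞: sgn(190)=+, sgn(-2618)=−, so +1.
(a,b)_3: α=2, u≡1; β=2, v≡1 (mod 3); (1|3)=+1, (1|3)=+1; sign (−1)^0·+1^2·+1^2 = +1.
Ram(190, -2618) = {5, 17}; no ℚ_5-point on the conic.

[5, 17]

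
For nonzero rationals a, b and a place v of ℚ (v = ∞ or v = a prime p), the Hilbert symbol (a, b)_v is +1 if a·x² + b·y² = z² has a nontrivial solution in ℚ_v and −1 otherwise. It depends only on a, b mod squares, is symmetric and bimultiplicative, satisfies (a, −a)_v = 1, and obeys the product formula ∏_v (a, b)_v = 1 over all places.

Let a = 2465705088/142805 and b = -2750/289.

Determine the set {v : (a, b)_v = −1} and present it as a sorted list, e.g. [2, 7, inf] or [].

[2, 11]

(a, b) ≡ (10, -110) mod (ℚ^×)²; places V = {2, 3, 5, 7, 11, 13, 17, 19, ∞}.
(a,b)_2: α=7, β=1; u≡5, v≡1 (mod 8); ε(u)ε(v)=0·0, αω(v)=7·0, βω(u)=1·1; sum ≡ 1  ⇒  -1.
(a,b)_19: α=2, u≡12; β=0, v≡6 (mod 19); (12|19)=-1, (6|19)=+1; sign (−1)^0·-1^0·+1^2 = +1.
(a,b)_17: α=0, u≡6; β=-2, v≡4 (mod 17); (6|17)=-1, (4|17)=+1; sign (−1)^0·-1^-2·+1^0 = +1.
(a,b)_7: α=2, u≡5; β=0, v≡4 (mod 7); (5|7)=-1, (4|7)=+1; sign (−1)^0·-1^0·+1^2 = +1.
(a,b)_13: α=-4, u≡3; β=0, v≡2 (mod 13); (3|13)=+1, (2|13)=-1; sign (−1)^0·+1^0·-1^-4 = +1.
(a,b)_∞: sgn(10)=+, sgn(-110)=−, so +1.
(a,b)_5: α=-1, u≡3; β=3, v≡2 (mod 5); (3|5)=-1, (2|5)=-1; sign (−1)^0·-1^3·-1^-1 = +1.
(a,b)_11: α=2, u≡10; β=1, v≡1 (mod 11); (10|11)=-1, (1|11)=+1; sign (−1)^0·-1^1·+1^2 = -1.
(a,b)_3: α=2, u≡1; β=0, v≡1 (mod 3); (1|3)=+1, (1|3)=+1; sign (−1)^0·+1^0·+1^2 = +1.
|Ram(10, -110)| = 2, even; anisotropic at {2, 11}.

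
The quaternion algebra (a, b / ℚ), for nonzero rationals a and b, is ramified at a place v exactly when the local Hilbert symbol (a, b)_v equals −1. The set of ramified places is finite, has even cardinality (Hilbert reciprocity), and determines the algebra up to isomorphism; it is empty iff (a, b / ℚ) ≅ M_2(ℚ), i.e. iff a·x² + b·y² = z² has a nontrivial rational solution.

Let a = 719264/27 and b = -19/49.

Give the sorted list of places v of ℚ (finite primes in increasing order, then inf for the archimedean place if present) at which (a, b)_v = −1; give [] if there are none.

Mod squares: a ≡ 798, b ≡ -19. Check v ∈ {∞, 2, 3, 7, 13, 19}.
v=19: a=19^1·(≡1), b=19^1·(≡12) mod 19; (1|19)=+1, (12|19)=-1; (−1)^{1·1·9}·(+1)^1·(-1)^1 = +1.
v=∞: 798 > 0 and -19 < 0  ⇒  (a,b)_∞ = +1.
v=7: a=7^1·(≡1), b=7^-2·(≡2) mod 7; (1|7)=+1, (2|7)=+1; (−1)^{1·-2·3}·(+1)^-2·(+1)^1 = +1.
v=13: a=13^2·(≡5), b=13^0·(≡2) mod 13; (5|13)=-1, (2|13)=-1; (−1)^{2·0·6}·(-1)^0·(-1)^2 = +1.
v=2: v_2(a)=5, v_2(b)=0; units ≡ 7, 5 (mod 8); ε·ε+αω+βω = 1·0+5·1+0·0 ≡ 1  ⇒  (a,b)_2 = -1.
v=3: a=3^-3·(≡2), b=3^0·(≡2) mod 3; (2|3)=-1, (2|3)=-1; (−1)^{-3·0·1}·(-1)^0·(-1)^-3 = -1.
Ram(798, -19) = {2, 3}; no ℚ_2-point on the conic.

[2, 3]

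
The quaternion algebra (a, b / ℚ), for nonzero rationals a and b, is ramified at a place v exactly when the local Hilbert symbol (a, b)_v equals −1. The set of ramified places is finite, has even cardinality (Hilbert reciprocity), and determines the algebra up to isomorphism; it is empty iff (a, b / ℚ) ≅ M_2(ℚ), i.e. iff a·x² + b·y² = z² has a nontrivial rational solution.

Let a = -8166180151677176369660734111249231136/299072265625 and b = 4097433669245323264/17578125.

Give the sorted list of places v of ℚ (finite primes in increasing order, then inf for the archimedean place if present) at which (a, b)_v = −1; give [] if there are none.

[2, 13]

Mod squares: a ≡ -3169874, b ≡ 185940170. Check v ∈ {∞, 2, 3, 5, 7, 11, 13, 23, 29, 31, 37, 41, 43}.
v=7: a=7^-2·(≡6), b=7^0·(≡5) mod 7; (6|7)=-1, (5|7)=-1; (−1)^{-2·0·3}·(-1)^0·(-1)^-2 = +1.
v=43: a=43^3·(≡5), b=43^1·(≡21) mod 43; (5|43)=-1, (21|43)=+1; (−1)^{3·1·21}·(-1)^1·(+1)^3 = +1.
v=∞: -3169874 < 0 and 185940170 > 0  ⇒  (a,b)_∞ = +1.
v=29: a=29^3·(≡4), b=29^1·(≡22) mod 29; (4|29)=+1, (22|29)=+1; (−1)^{3·1·14}·(+1)^1·(+1)^3 = +1.
v=11: a=11^6·(≡10), b=11^2·(≡9) mod 11; (10|11)=-1, (9|11)=+1; (−1)^{6·2·5}·(-1)^2·(+1)^6 = +1.
v=23: a=23^2·(≡13), b=23^2·(≡14) mod 23; (13|23)=+1, (14|23)=-1; (−1)^{2·2·11}·(+1)^2·(-1)^2 = +1.
v=3: a=3^0·(≡1), b=3^-2·(≡2) mod 3; (1|3)=+1, (2|3)=-1; (−1)^{0·-2·1}·(+1)^-2·(-1)^0 = +1.
v=41: a=41^5·(≡19), b=41^2·(≡40) mod 41; (19|41)=-1, (40|41)=+1; (−1)^{5·2·20}·(-1)^2·(+1)^5 = +1.
v=13: a=13^4·(≡11), b=13^1·(≡3) mod 13; (11|13)=-1, (3|13)=+1; (−1)^{4·1·6}·(-1)^1·(+1)^4 = -1.
v=31: a=31^1·(≡21), b=31^1·(≡19) mod 31; (21|31)=-1, (19|31)=+1; (−1)^{1·1·15}·(-1)^1·(+1)^1 = +1.
v=37: a=37^2·(≡36), b=37^1·(≡21) mod 37; (36|37)=+1, (21|37)=+1; (−1)^{2·1·18}·(+1)^1·(+1)^2 = +1.
v=5: a=5^-14·(≡1), b=5^-9·(≡1) mod 5; (1|5)=+1, (1|5)=+1; (−1)^{-14·-9·2}·(+1)^-9·(+1)^-14 = +1.
v=2: v_2(a)=5, v_2(b)=11; units ≡ 7, 5 (mod 8); ε·ε+αω+βω = 1·0+5·1+11·0 ≡ 1  ⇒  (a,b)_2 = -1.
(-3169874, 185940170 / ℚ) ramifies at {2, 13}: a division algebra.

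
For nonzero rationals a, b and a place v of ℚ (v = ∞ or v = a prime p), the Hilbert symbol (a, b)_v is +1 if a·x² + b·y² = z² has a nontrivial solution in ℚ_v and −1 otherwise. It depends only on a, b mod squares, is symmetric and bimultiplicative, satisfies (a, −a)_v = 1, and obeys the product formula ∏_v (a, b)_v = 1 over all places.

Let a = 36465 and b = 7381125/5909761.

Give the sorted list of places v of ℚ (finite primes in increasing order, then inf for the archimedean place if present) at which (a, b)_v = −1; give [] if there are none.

[3, 5, 13, 17]

(a, b) ≡ (36465, 5) mod (ℚ^×)²; places V = {2, 3, 5, 11, 13, 17, ∞}.
(a,b)_3: α=1, u≡2; β=10, v≡2 (mod 3); (2|3)=-1, (2|3)=-1; sign (−1)^0·-1^10·-1^1 = -1.
(a,b)_∞: sgn(36465)=+, sgn(5)=+, so +1.
(a,b)_17: α=1, u≡3; β=-2, v≡10 (mod 17); (3|17)=-1, (10|17)=-1; sign (−1)^0·-1^-2·-1^1 = -1.
(a,b)_13: α=1, u≡10; β=-2, v≡2 (mod 13); (10|13)=+1, (2|13)=-1; sign (−1)^0·+1^-2·-1^1 = -1.
(a,b)_2: α=0, β=0; u≡1, v≡5 (mod 8); ε(u)ε(v)=0·0, αω(v)=0·1, βω(u)=0·0; sum ≡ 0  ⇒  +1.
(a,b)_11: α=1, u≡4; β=-2, v≡4 (mod 11); (4|11)=+1, (4|11)=+1; sign (−1)^0·+1^-2·+1^1 = +1.
(a,b)_5: α=1, u≡3; β=3, v≡4 (mod 5); (3|5)=-1, (4|5)=+1; sign (−1)^0·-1^3·+1^1 = -1.
Ram(36465, 5) = {3, 5, 13, 17}; no ℚ_3-point on the conic.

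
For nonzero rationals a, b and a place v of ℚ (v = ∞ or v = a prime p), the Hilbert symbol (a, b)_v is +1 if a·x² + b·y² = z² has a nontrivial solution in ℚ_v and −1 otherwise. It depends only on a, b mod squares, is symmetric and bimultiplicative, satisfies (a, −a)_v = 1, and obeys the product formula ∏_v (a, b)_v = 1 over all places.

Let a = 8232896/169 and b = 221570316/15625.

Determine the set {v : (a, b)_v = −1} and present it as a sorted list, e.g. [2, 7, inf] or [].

[2, 3, 17, 53]

(a, b) ≡ (128639, 683859) mod (ℚ^×)²; places V = {2, 3, 5, 7, 11, 13, 17, 23, 47, 53, ∞}.
(a,b)_7: α=1, u≡2; β=0, v≡2 (mod 7); (2|7)=+1, (2|7)=+1; sign (−1)^0·+1^0·+1^1 = +1.
(a,b)_∞: sgn(128639)=+, sgn(683859)=+, so +1.
(a,b)_17: α=1, u≡8; β=1, v≡11 (mod 17); (8|17)=+1, (11|17)=-1; sign (−1)^0·+1^1·-1^1 = -1.
(a,b)_53: α=0, u≡30; β=1, v≡28 (mod 53); (30|53)=-1, (28|53)=+1; sign (−1)^0·-1^1·+1^0 = -1.
(a,b)_5: α=0, u≡4; β=-6, v≡1 (mod 5); (4|5)=+1, (1|5)=+1; sign (−1)^0·+1^-6·+1^0 = +1.
(a,b)_13: α=-2, u≡9; β=0, v≡7 (mod 13); (9|13)=+1, (7|13)=-1; sign (−1)^0·+1^0·-1^-2 = +1.
(a,b)_2: α=6, β=2; u≡7, v≡3 (mod 8); ε(u)ε(v)=1·1, αω(v)=6·1, βω(u)=2·0; sum ≡ 1  ⇒  -1.
(a,b)_11: α=0, u≡3; β=1, v≡8 (mod 11); (3|11)=+1, (8|11)=-1; sign (−1)^0·+1^1·-1^0 = +1.
(a,b)_47: α=1, u≡5; β=0, v≡18 (mod 47); (5|47)=-1, (18|47)=+1; sign (−1)^0·-1^0·+1^1 = +1.
(a,b)_3: α=0, u≡2; β=5, v≡1 (mod 3); (2|3)=-1, (1|3)=+1; sign (−1)^0·-1^5·+1^0 = -1.
(a,b)_23: α=1, u≡9; β=1, v≡10 (mod 23); (9|23)=+1, (10|23)=-1; sign (−1)^1·+1^1·-1^1 = +1.
|Ram(128639, 683859)| = 4, even; anisotropic at {2, 3, 17, 53}.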